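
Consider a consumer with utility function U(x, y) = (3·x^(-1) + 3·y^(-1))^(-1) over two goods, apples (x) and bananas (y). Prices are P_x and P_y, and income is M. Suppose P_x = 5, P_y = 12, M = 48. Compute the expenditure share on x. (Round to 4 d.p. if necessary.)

MRS = MU_x/MU_y = (y/x)^(2). Set equal to P_x/P_y.
Hence y/x = (P_x/P_y)^(1/(2)), i.e. raised to the 0.5 power.
Substitute y = (y/x)·x into the budget: x* = M/(P_x + P_y·(y/x)).
Numerically y/x = 0.645497, so x* = 48/(5 + 12·0.645497) = 3.7659 and y* = 0.645497·3.7659 = 2.4309.
Expenditure on x: 5·3.7659 = 18.8295; share = 0.3923.

share on x = 0.3923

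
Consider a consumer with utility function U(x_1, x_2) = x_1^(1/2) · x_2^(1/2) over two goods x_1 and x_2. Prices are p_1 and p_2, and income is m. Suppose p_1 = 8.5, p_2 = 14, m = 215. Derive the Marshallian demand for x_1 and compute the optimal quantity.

x_1* = 12.6471

Tangency: MRS = x_2/x_1 = p_1/p_2.
Rearranging, p_2·x_2 = p_1·x_1. Substituting into the budget gives p_1·x_1·(1 + 1) = m.
Demand: x_1*(p_1,p_2,m) = 0.5·m/p_1 and x_2* = 0.5·m/p_2.
At p_1=8.5, p_2=14, m=215: x_1* = 0.5·215/8.5 = 12.6471.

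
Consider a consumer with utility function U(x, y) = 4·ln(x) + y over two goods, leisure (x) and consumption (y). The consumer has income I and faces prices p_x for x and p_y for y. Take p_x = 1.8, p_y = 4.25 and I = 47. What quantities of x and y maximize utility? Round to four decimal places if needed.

MU_x = 4/x, MU_y = 1. Tangency: 4/x = p_x/p_y.
So x*(p_x,p_y) = 4·p_y/p_x, independent of income; and y* = (I − 4·p_y)/p_y.
At the given prices: x* = 4·4.25/1.8 = 9.4444, and y* = 7.0588.

x* = 9.4444, y* = 7.0588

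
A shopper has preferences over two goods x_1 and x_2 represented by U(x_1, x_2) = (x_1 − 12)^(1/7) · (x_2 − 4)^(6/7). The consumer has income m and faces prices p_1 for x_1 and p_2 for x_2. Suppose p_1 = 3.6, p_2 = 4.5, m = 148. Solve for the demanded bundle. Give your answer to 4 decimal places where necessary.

Let x_1' = x_1−12, x_2' = x_2−4. MRS = (1/6)·x_2'/x_1' = p_1/p_2.
Substituting into the budget: x_1* = 12 + 1/7·(m − 12·p_1 − 4·p_2)/p_1, and x_2* = 4 + 6/7·(…)/p_2.
Discretionary income = 148 − 12·3.6 − 4·4.5 = 86.8; x_1* = 12 + 1/7·86.8/3.6 = 15.4444; x_2* = 4 + 6/7·86.8/4.5 = 20.5333.

x_1* = 15.4444, x_2* = 20.5333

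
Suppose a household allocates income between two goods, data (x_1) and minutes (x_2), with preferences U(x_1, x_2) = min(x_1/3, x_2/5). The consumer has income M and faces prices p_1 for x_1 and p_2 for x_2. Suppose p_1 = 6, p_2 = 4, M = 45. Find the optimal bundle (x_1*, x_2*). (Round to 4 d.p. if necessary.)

Leontief preferences: the optimum is at the kink where x_1/3 = x_2/5, i.e. x_2 = (5/3)·x_1.
Budget: p_1·x_1 + p_2·(5/3)·x_1 = M, so (3·p_1 + 5·p_2)·x_1 = 3·M.
Demand: x_1*(p_1,p_2,M) = 3·M/(3·p_1 + 5·p_2), x_2* = 5·M/(3·p_1 + 5·p_2).
Here 3·6 + 5·4 = 38, giving x_1* = 3.5526 and x_2* = 5.9211.

x_1* = 3.5526, x_2* = 5.9211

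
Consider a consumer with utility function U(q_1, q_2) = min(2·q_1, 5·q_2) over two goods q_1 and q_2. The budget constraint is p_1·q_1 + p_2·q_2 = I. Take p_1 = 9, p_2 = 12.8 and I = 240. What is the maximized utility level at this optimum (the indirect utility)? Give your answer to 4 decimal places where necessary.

V = 33.9943

Demand: q_1*(p_1,p_2,I) = 5·I/(5·p_1 + 2·p_2), q_2* = 2·I/(5·p_1 + 2·p_2).
Here 5·9 + 2·12.8 = 70.6, giving q_1* = 16.9972 and q_2* = 6.7989.
Utility at the optimum: U(16.9972, 6.7989) = 33.9943.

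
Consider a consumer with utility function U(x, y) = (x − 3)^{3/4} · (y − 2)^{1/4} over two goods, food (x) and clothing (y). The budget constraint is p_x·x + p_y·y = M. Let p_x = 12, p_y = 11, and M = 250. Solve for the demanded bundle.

This is Cobb-Douglas in (x−3, y−2): tangency gives 0.75·p_y·(y−2) = 0.25·p_x·(x−3).
After buying the subsistence bundle (3, 2), a share 0.75 of the remaining income goes to x: x* = 3 + 0.75·(M − 3p_x − 2p_y)/p_x.
Discretionary income = 250 − 3·12 − 2·11 = 192; x* = 3 + 0.75·192/12 = 15; y* = 2 + 0.25·192/11 = 6.3636.

x* = 15, y* = 6.3636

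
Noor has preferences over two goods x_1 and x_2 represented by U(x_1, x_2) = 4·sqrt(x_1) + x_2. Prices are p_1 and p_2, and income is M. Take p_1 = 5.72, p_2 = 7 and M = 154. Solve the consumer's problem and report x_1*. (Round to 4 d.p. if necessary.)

x_1* = 5.9905

MU_x_1 = 2/√x_1, MU_x_2 = 1. Tangency: 2/√x_1 = p_1/p_2.
Solve: √x_1 = 2·p_2/p_1, so x_1*(p_1,p_2) = (2·p_2/p_1)², and x_2* = (M − p_1·x_1*)/p_2.
Plugging in: x_1* = (2·7/5.72)² = 5.9905.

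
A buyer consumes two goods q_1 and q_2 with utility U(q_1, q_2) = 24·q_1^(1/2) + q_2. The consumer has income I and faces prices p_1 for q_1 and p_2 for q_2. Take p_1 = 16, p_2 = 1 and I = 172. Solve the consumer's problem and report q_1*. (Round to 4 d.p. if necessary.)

q_1* = 0.5625

Set MRS = p_1/p_2: 12·q_1^(−1/2) = p_1/p_2.
Solve: √q_1 = 12·p_2/p_1, so q_1*(p_1,p_2) = (12·p_2/p_1)², and q_2* = (I − p_1·q_1*)/p_2.
Plugging in: q_1* = (12·1/16)² = 0.5625.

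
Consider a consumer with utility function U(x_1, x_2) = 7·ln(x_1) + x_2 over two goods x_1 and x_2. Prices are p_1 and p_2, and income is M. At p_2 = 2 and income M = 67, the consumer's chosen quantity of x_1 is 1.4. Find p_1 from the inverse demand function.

Set MRS = p_1/p_2: (7/x_1)/1 = p_1/p_2.
So x_1*(p_1,p_2) = 7·p_2/p_1, independent of income; and x_2* = (M − 7·p_2)/p_2.
Set x_1* = 1.4 in the demand function and solve for p_1: p_1 = 10.

p_1 = 10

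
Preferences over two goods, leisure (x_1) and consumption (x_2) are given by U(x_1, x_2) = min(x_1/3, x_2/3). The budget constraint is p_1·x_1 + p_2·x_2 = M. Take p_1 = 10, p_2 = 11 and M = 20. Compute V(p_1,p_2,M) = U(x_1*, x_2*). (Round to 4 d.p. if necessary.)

With perfect complements, no substitution: consume in ratio x_1:x_2 = 3:3.
Budget: p_1·x_1 + p_2·x_1 = M, so (3·p_1 + 3·p_2)·x_1 = 3·M.
Demand: x_1*(p_1,p_2,M) = 3·M/(3·p_1 + 3·p_2), x_2* = 3·M/(3·p_1 + 3·p_2).
Here 3·10 + 3·11 = 63, giving x_1* = 0.9524 and x_2* = 0.9524.
Utility at the optimum: U(0.9524, 0.9524) = 0.3175.

V = 0.3175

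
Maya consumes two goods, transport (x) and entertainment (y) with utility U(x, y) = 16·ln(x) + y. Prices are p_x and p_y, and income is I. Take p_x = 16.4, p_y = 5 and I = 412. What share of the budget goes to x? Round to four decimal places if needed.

share on x = 0.1942

MU_x = 16/x, MU_y = 1. Tangency: 16/x = p_x/p_y.
So x*(p_x,p_y) = 16·p_y/p_x, independent of income; and y* = (I − 16·p_y)/p_y.
At the given prices: x* = 16·5/16.4 = 4.878, and y* = 66.4.
Expenditure on x: 16.4·4.878 = 80; share = 0.1942.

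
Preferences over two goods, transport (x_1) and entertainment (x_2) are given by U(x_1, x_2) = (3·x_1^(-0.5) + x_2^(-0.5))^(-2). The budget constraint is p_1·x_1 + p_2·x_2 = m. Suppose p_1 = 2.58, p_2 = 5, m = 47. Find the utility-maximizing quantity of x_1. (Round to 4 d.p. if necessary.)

x_1* = 11.3901

MU_x_1 ∝ 3·x_1^(-1.5), MU_x_2 ∝ x_2^(-1.5), so MRS = 3·(x_2/x_1)^(1.5) = p_1/p_2.
Hence x_2/x_1 = ((1/3)·p_1/p_2)^(1/(1.5)), i.e. raised to the 2/3 power.
With the ratio pinned down, the budget gives x_1* = m/(p_1 + p_2·(x_2/x_1)) and x_2* = (x_2/x_1)·x_1*.
Numerically x_2/x_1 = 0.30928, so x_1* = 47/(2.58 + 5·0.30928) = 11.3901.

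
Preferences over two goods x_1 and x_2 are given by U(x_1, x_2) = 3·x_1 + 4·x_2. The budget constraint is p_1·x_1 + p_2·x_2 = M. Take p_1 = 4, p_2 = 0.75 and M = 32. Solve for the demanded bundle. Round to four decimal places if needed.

Perfect substitutes: compare marginal utility per dollar. 3/p_1 vs 4/p_2 → 0.75 vs 5.3333.
x_2 gives more utility per dollar, so spend all income on x_2: x_2* = M/p_2, x_1* = 0.
Numerically: x_1* = 0, x_2* = 42.6667.

x_1* = 0, x_2* = 42.6667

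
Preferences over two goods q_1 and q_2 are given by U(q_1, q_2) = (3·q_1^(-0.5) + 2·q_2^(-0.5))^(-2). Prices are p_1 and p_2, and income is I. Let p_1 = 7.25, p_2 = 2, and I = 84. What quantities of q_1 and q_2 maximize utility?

MU_q_1 ∝ 3·q_1^(-1.5), MU_q_2 ∝ 2·q_2^(-1.5), so MRS = (3/2)·(q_2/q_1)^(1.5) = p_1/p_2.
Hence q_2/q_1 = ((2/3)·p_1/p_2)^(1/(1.5)), i.e. raised to the 2/3 power.
Substitute q_2 = (q_2/q_1)·q_1 into the budget: q_1* = I/(p_1 + p_2·(q_2/q_1)).
Numerically q_2/q_1 = 1.800851, so q_1* = 84/(7.25 + 2·1.800851) = 7.7407 and q_2* = 1.800851·7.7407 = 13.9399.

q_1* = 7.7407, q_2* = 13.9399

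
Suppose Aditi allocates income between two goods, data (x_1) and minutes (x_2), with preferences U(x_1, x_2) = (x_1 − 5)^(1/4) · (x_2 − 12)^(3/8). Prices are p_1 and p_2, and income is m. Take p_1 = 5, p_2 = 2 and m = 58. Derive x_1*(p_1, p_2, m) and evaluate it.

x_1* = 5.72

Let x_1' = x_1−5, x_2' = x_2−12. MRS = (2/3)·x_2'/x_1' = p_1/p_2.
Substituting into the budget: x_1* = 5 + 0.4·(m − 5·p_1 − 12·p_2)/p_1, and x_2* = 12 + 0.6·(…)/p_2.
Discretionary income = 58 − 5·5 − 12·2 = 9; x_1* = 5 + 0.4·9/5 = 5.72.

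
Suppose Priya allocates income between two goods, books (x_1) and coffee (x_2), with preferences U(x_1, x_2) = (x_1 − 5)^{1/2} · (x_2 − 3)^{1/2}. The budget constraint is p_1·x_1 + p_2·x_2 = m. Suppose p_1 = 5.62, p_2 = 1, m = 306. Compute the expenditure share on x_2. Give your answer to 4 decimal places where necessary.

share on x_2 = 0.459

This is Cobb-Douglas in (x_1−5, x_2−3): tangency gives 0.5·p_2·(x_2−3) = 0.5·p_1·(x_1−5).
After buying the subsistence bundle (5, 3), a share 0.5 of the remaining income goes to x_1: x_1* = 5 + 0.5·(m − 5p_1 − 3p_2)/p_1.
Discretionary income = 306 − 5·5.62 − 3·1 = 274.9; x_1* = 5 + 0.5·274.9/5.62 = 29.4573; x_2* = 3 + 0.5·274.9/1 = 140.45.
Expenditure on x_2: 1·140.45 = 140.45; share = 0.459.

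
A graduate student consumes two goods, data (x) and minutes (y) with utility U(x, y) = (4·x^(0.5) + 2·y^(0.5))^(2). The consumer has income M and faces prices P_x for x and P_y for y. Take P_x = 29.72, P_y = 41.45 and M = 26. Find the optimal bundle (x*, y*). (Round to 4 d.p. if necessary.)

MU_x ∝ 4·x^(-0.5), MU_y ∝ 2·y^(-0.5), so MRS = 2·(y/x)^(0.5) = P_x/P_y.
Hence y/x = ((1/2)·P_x/P_y)^(1/(0.5)), i.e. raised to the 2 power.
Substitute y = (y/x)·x into the budget: x* = M/(P_x + P_y·(y/x)).
Numerically y/x = 0.128525, so x* = 26/(29.72 + 41.45·0.128525) = 0.7419 and y* = 0.128525·0.7419 = 0.0953.

x* = 0.7419, y* = 0.0953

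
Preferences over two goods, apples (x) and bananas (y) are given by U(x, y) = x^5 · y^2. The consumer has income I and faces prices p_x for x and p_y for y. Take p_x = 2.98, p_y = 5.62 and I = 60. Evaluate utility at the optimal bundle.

V = 5724381.033

Tangency: MRS = (5/2)·y/x = p_x/p_y.
So 5·p_y·y = 2·p_x·x; combined with the budget, a share 5/7 of income goes to x.
Demand: x*(p_x,p_y,I) = 5/7·I/p_x and y* = 2/7·I/p_y.
At p_x=2.98, p_y=5.62, I=60: x* = 5/7·60/2.98 = 14.3816, y* = 3.0503.
Utility at the optimum: U(14.3816, 3.0503) = 5724381.033.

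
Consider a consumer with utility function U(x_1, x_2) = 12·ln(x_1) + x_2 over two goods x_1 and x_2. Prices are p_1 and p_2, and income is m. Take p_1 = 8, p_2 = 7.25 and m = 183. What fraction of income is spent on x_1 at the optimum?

Set MRS = p_1/p_2: (12/x_1)/1 = p_1/p_2.
So x_1*(p_1,p_2) = 12·p_2/p_1, independent of income; and x_2* = (m − 12·p_2)/p_2.
At the given prices: x_1* = 12·7.25/8 = 10.875, and x_2* = 13.2414.
Expenditure on x_1: 8·10.875 = 87; share = 0.4754.

share on x_1 = 0.4754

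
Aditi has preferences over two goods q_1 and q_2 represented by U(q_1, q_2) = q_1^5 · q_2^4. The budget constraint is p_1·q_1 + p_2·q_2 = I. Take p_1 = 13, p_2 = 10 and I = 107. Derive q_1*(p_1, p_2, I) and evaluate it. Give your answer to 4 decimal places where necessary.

Demand: q_1*(p_1,p_2,I) = 5/9·I/p_1 and q_2* = 4/9·I/p_2.
At p_1=13, p_2=10, I=107: q_1* = 5/9·107/13 = 4.5726.

q_1* = 4.5726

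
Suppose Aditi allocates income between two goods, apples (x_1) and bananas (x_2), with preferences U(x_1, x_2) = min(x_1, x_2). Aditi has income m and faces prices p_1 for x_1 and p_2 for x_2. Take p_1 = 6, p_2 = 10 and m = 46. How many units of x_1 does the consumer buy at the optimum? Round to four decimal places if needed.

x_1* = 2.875

Leontief preferences: the optimum is at the kink where x_1/1 = x_2/1, i.e. x_2 = x_1.
Budget: p_1·x_1 + p_2·x_1 = m, so (p_1 + p_2)·x_1 = m.
Demand: x_1*(p_1,p_2,m) = m/(p_1 + p_2), x_2* = m/(p_1 + p_2).
Here 6 + 10 = 16, giving x_1* = 2.875.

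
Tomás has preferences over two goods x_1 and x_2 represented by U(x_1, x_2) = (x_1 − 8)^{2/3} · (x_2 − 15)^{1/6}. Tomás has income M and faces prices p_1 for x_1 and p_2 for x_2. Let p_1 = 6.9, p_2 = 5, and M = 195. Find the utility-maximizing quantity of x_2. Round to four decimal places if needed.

This is Cobb-Douglas in (x_1−8, x_2−15): tangency gives 2/3·p_2·(x_2−15) = 1/6·p_1·(x_1−8).
After buying the subsistence bundle (8, 15), a share 0.8 of the remaining income goes to x_1: x_1* = 8 + 0.8·(M − 8p_1 − 15p_2)/p_1.
Discretionary income = 195 − 8·6.9 − 15·5 = 64.8; x_2* = 15 + 0.2·64.8/5 = 17.592.

x_2* = 17.592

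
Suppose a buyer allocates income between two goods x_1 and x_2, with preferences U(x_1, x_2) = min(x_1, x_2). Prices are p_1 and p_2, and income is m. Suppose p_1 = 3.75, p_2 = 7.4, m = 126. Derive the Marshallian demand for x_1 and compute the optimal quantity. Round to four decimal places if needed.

x_1* = 11.3004

Demand: x_1*(p_1,p_2,m) = m/(p_1 + p_2), x_2* = m/(p_1 + p_2).
Here 3.75 + 7.4 = 11.15, giving x_1* = 11.3004.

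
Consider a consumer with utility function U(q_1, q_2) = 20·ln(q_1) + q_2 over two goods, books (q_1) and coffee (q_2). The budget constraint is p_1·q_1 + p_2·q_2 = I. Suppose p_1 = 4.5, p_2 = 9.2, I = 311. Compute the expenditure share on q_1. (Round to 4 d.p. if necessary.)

share on q_1 = 0.5916

Set MRS = p_1/p_2: (20/q_1)/1 = p_1/p_2.
So q_1*(p_1,p_2) = 20·p_2/p_1, independent of income; and q_2* = (I − 20·p_2)/p_2.
At the given prices: q_1* = 20·9.2/4.5 = 40.8889, and q_2* = 13.8043.
Expenditure on q_1: 4.5·40.8889 = 184; share = 0.5916.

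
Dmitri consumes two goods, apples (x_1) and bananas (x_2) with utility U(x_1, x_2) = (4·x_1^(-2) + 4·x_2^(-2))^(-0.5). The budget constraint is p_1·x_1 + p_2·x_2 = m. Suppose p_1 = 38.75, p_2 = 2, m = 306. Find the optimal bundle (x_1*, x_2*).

x_1* = 6.9354, x_2* = 18.6273

Substitute x_2 = (x_2/x_1)·x_1 into the budget: x_1* = m/(p_1 + p_2·(x_2/x_1)).
Numerically x_2/x_1 = 2.685843, so x_1* = 306/(38.75 + 2·2.685843) = 6.9354 and x_2* = 2.685843·6.9354 = 18.6273.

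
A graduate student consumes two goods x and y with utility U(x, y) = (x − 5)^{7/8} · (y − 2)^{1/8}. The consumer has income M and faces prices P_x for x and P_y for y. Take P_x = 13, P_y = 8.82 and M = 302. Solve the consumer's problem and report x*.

x* = 19.7646

MRS = 7·(y−2)/(x−5). Tangency with P_x/P_y gives y−2 = (1/7)·(P_x/P_y)·(x−5).
Substituting into the budget: x* = 5 + 0.875·(M − 5·P_x − 2·P_y)/P_x, and y* = 2 + 0.125·(…)/P_y.
Discretionary income = 302 − 5·13 − 2·8.82 = 219.36; x* = 5 + 0.875·219.36/13 = 19.7646.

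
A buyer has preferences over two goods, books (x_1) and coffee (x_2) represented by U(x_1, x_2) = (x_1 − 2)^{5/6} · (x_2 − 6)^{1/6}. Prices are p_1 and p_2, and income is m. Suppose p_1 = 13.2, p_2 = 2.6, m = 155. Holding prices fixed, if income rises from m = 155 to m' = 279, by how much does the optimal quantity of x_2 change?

Let x_1' = x_1−2, x_2' = x_2−6. MRS = 5·x_2'/x_1' = p_1/p_2.
After buying the subsistence bundle (2, 6), a share 5/6 of the remaining income goes to x_1: x_1* = 2 + 5/6·(m − 2p_1 − 6p_2)/p_1.
Discretionary income = 155 − 2·13.2 − 6·2.6 = 113; x_2* = 6 + 1/6·113/2.6 = 13.2436.
At m' = 279: x_2* = 21.1923. Change: 21.1923 − 13.2436 = 7.9487.

Δx_2* = 7.9487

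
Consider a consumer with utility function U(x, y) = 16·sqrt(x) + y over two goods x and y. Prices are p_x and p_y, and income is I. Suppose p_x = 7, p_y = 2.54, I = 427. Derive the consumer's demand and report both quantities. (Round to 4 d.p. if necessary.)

x* = 8.4266, y* = 144.8874

MU_x = 8/√x, MU_y = 1. Tangency: 8/√x = p_x/p_y.
Solve: √x = 8·p_y/p_x, so x*(p_x,p_y) = (8·p_y/p_x)², and y* = (I − p_x·x*)/p_y.
Plugging in: x* = (8·2.54/7)² = 8.4266, y* = 144.8874.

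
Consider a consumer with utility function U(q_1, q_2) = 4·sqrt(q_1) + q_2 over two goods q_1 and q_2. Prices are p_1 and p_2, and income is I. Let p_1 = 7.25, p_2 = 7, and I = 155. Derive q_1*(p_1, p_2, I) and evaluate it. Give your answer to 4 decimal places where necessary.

q_1* = 3.7289

Set MRS = p_1/p_2: 2·q_1^(−1/2) = p_1/p_2.
Solve: √q_1 = 2·p_2/p_1, so q_1*(p_1,p_2) = (2·p_2/p_1)², and q_2* = (I − p_1·q_1*)/p_2.
Plugging in: q_1* = (2·7/7.25)² = 3.7289.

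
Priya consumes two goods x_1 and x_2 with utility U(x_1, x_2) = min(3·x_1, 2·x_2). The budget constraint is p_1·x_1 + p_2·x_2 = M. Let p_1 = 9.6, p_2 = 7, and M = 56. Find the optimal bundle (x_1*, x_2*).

With perfect complements, no substitution: consume in ratio x_1:x_2 = 2:3.
Budget: p_1·x_1 + p_2·(3/2)·x_1 = M, so (2·p_1 + 3·p_2)·x_1 = 2·M.
Demand: x_1*(p_1,p_2,M) = 2·M/(2·p_1 + 3·p_2), x_2* = 3·M/(2·p_1 + 3·p_2).
Here 2·9.6 + 3·7 = 40.2, giving x_1* = 2.7861 and x_2* = 4.1791.

x_1* = 2.7861, x_2* = 4.1791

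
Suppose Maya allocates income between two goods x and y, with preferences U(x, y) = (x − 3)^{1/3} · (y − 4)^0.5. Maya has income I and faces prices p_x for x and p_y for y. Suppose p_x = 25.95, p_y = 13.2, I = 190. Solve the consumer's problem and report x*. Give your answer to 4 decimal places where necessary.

Discretionary income = 190 − 3·25.95 − 4·13.2 = 59.35; x* = 3 + 0.4·59.35/25.95 = 3.9148.

x* = 3.9148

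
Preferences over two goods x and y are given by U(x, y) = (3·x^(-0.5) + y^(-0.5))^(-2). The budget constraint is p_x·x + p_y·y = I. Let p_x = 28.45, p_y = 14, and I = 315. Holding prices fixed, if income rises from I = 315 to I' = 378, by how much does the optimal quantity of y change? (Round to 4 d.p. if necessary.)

MU_x ∝ 3·x^(-1.5), MU_y ∝ y^(-1.5), so MRS = 3·(y/x)^(1.5) = p_x/p_y.
Hence y/x = ((1/3)·p_x/p_y)^(1/(1.5)), i.e. raised to the 2/3 power.
Substitute y = (y/x)·x into the budget: x* = I/(p_x + p_y·(y/x)).
Numerically y/x = 0.771298, so x* = 315/(28.45 + 14·0.771298) = 8.0259 and y* = 0.771298·8.0259 = 6.1903.
At I' = 378: y* = 7.4284. Change: 7.4284 − 6.1903 = 1.2381.

Δy* = 1.2381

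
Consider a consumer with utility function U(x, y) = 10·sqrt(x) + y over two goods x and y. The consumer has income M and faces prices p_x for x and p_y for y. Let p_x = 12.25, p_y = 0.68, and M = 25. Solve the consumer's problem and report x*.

MU_x = 5/√x, MU_y = 1. Tangency: 5/√x = p_x/p_y.
Solve: √x = 5·p_y/p_x, so x*(p_x,p_y) = (5·p_y/p_x)², and y* = (M − p_x·x*)/p_y.
Plugging in: x* = (5·0.68/12.25)² = 0.077.

x* = 0.077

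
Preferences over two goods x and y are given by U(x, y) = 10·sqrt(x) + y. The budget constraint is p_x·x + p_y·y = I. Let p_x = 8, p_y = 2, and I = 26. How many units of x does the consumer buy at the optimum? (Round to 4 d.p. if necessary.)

Utility is quasi-linear in y; the FOC for x is 5/√x = p_x/p_y.
Thus x* = (5·p_y/p_x)² — independent of I — with the rest of income spent on y.
Plugging in: x* = (5·2/8)² = 1.5625.

x* = 1.5625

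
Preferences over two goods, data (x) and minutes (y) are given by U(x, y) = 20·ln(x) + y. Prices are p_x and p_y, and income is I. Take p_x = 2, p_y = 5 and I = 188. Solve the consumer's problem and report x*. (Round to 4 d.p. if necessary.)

x* = 50

Set MRS = p_x/p_y: (20/x)/1 = p_x/p_y.
So x*(p_x,p_y) = 20·p_y/p_x, independent of income; and y* = (I − 20·p_y)/p_y.
At the given prices: x* = 20·5/2 = 50.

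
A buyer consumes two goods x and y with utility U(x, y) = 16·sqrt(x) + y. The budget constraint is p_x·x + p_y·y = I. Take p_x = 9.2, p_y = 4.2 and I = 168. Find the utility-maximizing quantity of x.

x* = 13.3384

Set MRS = p_x/p_y: 8·x^(−1/2) = p_x/p_y.
Thus x* = (8·p_y/p_x)² — independent of I — with the rest of income spent on y.
Plugging in: x* = (8·4.2/9.2)² = 13.3384.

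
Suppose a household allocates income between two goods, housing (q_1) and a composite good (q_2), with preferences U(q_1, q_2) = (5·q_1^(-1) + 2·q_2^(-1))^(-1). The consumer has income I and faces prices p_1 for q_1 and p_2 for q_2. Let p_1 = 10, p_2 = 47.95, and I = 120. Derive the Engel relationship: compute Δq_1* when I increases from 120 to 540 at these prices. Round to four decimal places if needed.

MU_q_1 ∝ 5·q_1^(-2), MU_q_2 ∝ 2·q_2^(-2), so MRS = (5/2)·(q_2/q_1)^(2) = p_1/p_2.
Hence q_2/q_1 = ((2/5)·p_1/p_2)^(1/(2)), i.e. raised to the 0.5 power.
With the ratio pinned down, the budget gives q_1* = I/(p_1 + p_2·(q_2/q_1)) and q_2* = (q_2/q_1)·q_1*.
Numerically q_2/q_1 = 0.288826, so q_1* = 120/(10 + 47.95·0.288826) = 5.0316.
At I' = 540: q_1* = 22.6423. Change: 22.6423 − 5.0316 = 17.6107.

Δq_1* = 17.6107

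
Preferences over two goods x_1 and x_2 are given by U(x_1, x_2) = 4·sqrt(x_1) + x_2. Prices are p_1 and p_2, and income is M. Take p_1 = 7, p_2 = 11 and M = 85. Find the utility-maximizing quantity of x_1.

MU_x_1 = 2/√x_1, MU_x_2 = 1. Tangency: 2/√x_1 = p_1/p_2.
Solve: √x_1 = 2·p_2/p_1, so x_1*(p_1,p_2) = (2·p_2/p_1)², and x_2* = (M − p_1·x_1*)/p_2.
Plugging in: x_1* = (2·11/7)² = 9.8776.

x_1* = 9.8776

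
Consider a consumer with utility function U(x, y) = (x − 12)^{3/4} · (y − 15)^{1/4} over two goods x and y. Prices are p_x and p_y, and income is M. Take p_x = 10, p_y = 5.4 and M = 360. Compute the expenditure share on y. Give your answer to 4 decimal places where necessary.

This is Cobb-Douglas in (x−12, y−15): tangency gives 0.75·p_y·(y−15) = 0.25·p_x·(x−12).
After buying the subsistence bundle (12, 15), a share 0.75 of the remaining income goes to x: x* = 12 + 0.75·(M − 12p_x − 15p_y)/p_x.
Discretionary income = 360 − 12·10 − 15·5.4 = 159; x* = 12 + 0.75·159/10 = 23.925; y* = 15 + 0.25·159/5.4 = 22.3611.
Expenditure on y: 5.4·22.3611 = 120.75; share = 0.3354.

share on y = 0.3354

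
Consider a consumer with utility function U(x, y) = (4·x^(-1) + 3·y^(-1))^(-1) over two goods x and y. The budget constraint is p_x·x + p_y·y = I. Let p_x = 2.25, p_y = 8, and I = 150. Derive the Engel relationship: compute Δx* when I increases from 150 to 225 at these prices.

With the ratio pinned down, the budget gives x* = I/(p_x + p_y·(y/x)) and y* = (y/x)·x*.
Numerically y/x = 0.459279, so x* = 150/(2.25 + 8·0.459279) = 25.3197.
At I' = 225: x* = 37.9796. Change: 37.9796 − 25.3197 = 12.6599.

Δx* = 12.6599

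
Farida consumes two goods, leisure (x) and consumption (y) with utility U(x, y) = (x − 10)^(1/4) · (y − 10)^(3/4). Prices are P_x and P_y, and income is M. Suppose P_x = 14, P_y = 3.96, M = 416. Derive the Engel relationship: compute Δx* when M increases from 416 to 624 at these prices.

Δx* = 3.7143

This is Cobb-Douglas in (x−10, y−10): tangency gives 0.25·P_y·(y−10) = 0.75·P_x·(x−10).
Substituting into the budget: x* = 10 + 0.25·(M − 10·P_x − 10·P_y)/P_x, and y* = 10 + 0.75·(…)/P_y.
Discretionary income = 416 − 10·14 − 10·3.96 = 236.4; x* = 10 + 0.25·236.4/14 = 14.2214.
At M' = 624: x* = 17.9357. Change: 17.9357 − 14.2214 = 3.7143.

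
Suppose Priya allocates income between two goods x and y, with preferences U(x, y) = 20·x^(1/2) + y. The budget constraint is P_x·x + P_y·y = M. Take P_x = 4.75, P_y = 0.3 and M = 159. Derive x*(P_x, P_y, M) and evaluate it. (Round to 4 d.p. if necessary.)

x* = 0.3989

Set MRS = P_x/P_y: 10·x^(−1/2) = P_x/P_y.
Thus x* = (10·P_y/P_x)² — independent of M — with the rest of income spent on y.
Plugging in: x* = (10·0.3/4.75)² = 0.3989.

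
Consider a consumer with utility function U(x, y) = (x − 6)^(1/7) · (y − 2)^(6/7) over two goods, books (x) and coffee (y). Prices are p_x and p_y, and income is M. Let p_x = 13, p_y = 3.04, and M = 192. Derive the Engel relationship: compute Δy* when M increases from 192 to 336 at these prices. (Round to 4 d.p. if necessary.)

MRS = (1/6)·(y−2)/(x−6). Tangency with p_x/p_y gives y−2 = 6·(p_x/p_y)·(x−6).
After buying the subsistence bundle (6, 2), a share 1/7 of the remaining income goes to x: x* = 6 + 1/7·(M − 6p_x − 2p_y)/p_x.
Discretionary income = 192 − 6·13 − 2·3.04 = 107.92; y* = 2 + 6/7·107.92/3.04 = 32.4286.
At M' = 336: y* = 73.0301. Change: 73.0301 − 32.4286 = 40.6015.

Δy* = 40.6015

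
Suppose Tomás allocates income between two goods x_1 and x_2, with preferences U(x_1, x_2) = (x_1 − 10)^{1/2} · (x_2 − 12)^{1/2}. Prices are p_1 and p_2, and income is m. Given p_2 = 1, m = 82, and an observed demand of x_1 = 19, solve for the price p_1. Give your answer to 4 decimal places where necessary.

This is Cobb-Douglas in (x_1−10, x_2−12): tangency gives 0.5·p_2·(x_2−12) = 0.5·p_1·(x_1−10).
Substituting into the budget: x_1* = 10 + 0.5·(m − 10·p_1 − 12·p_2)/p_1, and x_2* = 12 + 0.5·(…)/p_2.
Set x_1* = 19 in the demand function and solve for p_1: p_1 = 2.5.

p_1 = 2.5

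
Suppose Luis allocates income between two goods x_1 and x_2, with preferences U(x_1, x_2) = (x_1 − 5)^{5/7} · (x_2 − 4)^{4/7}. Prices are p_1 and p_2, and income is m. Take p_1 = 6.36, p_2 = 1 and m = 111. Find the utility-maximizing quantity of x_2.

MRS = (5/4)·(x_2−4)/(x_1−5). Tangency with p_1/p_2 gives x_2−4 = (4/5)·(p_1/p_2)·(x_1−5).
Substituting into the budget: x_1* = 5 + 5/9·(m − 5·p_1 − 4·p_2)/p_1, and x_2* = 4 + 4/9·(…)/p_2.
Discretionary income = 111 − 5·6.36 − 4·1 = 75.2; x_2* = 4 + 4/9·75.2/1 = 37.4222.

x_2* = 37.4222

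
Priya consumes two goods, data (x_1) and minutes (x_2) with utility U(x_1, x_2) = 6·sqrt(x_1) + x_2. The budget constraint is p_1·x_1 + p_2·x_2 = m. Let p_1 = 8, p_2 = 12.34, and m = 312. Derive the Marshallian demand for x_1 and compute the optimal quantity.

x_1* = 21.4138

Set MRS = p_1/p_2: 3·x_1^(−1/2) = p_1/p_2.
Thus x_1* = (3·p_2/p_1)² — independent of m — with the rest of income spent on x_2.
Plugging in: x_1* = (3·12.34/8)² = 21.4138.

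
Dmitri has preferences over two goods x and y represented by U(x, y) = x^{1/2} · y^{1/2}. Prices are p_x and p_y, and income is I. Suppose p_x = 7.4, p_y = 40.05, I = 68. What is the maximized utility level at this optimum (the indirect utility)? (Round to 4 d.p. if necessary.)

Tangency: MRS = y/x = p_x/p_y.
So 0.5·p_y·y = 0.5·p_x·x; combined with the budget, a share 0.5 of income goes to x.
Demand: x*(p_x,p_y,I) = 0.5·I/p_x and y* = 0.5·I/p_y.
At p_x=7.4, p_y=40.05, I=68: x* = 0.5·68/7.4 = 4.5946, y* = 0.8489.
Utility at the optimum: U(4.5946, 0.8489) = 1.975.

V = 1.975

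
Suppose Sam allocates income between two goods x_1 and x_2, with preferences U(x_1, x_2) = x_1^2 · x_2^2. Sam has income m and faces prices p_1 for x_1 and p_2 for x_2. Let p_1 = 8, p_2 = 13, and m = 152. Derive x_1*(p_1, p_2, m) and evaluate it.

The MRS is x_2/x_1. Set MRS = p_1/p_2.
So 2·p_2·x_2 = 2·p_1·x_1; combined with the budget, a share 0.5 of income goes to x_1.
Demand: x_1*(p_1,p_2,m) = 0.5·m/p_1 and x_2* = 0.5·m/p_2.
At p_1=8, p_2=13, m=152: x_1* = 0.5·152/8 = 9.5.

x_1* = 9.5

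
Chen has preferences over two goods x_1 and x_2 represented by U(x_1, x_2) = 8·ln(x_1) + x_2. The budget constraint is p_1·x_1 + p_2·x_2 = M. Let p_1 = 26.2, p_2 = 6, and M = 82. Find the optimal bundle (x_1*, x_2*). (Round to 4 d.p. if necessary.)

x_1* = 1.8321, x_2* = 5.6667

MU_x_1 = 8/x_1, MU_x_2 = 1. Tangency: 8/x_1 = p_1/p_2.
So x_1*(p_1,p_2) = 8·p_2/p_1, independent of income; and x_2* = (M − 8·p_2)/p_2.
At the given prices: x_1* = 8·6/26.2 = 1.8321, and x_2* = 5.6667.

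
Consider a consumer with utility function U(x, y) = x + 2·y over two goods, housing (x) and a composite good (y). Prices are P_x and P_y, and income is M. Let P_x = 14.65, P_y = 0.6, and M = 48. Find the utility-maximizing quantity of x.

Perfect substitutes: compare marginal utility per dollar. 1/P_x vs 2/P_y → 0.0683 vs 3.3333.
y gives more utility per dollar, so spend all income on y: y* = M/P_y, x* = 0.
Numerically: x* = 0, y* = 80.

x* = 0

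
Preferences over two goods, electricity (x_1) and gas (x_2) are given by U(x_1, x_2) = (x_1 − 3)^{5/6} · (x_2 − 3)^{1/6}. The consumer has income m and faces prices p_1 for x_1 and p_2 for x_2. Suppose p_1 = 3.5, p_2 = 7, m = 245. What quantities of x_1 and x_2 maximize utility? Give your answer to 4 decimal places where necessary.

x_1* = 53.8333, x_2* = 8.0833

This is Cobb-Douglas in (x_1−3, x_2−3): tangency gives 5/6·p_2·(x_2−3) = 1/6·p_1·(x_1−3).
Substituting into the budget: x_1* = 3 + 5/6·(m − 3·p_1 − 3·p_2)/p_1, and x_2* = 3 + 1/6·(…)/p_2.
Discretionary income = 245 − 3·3.5 − 3·7 = 213.5; x_1* = 3 + 5/6·213.5/3.5 = 53.8333; x_2* = 3 + 1/6·213.5/7 = 8.0833.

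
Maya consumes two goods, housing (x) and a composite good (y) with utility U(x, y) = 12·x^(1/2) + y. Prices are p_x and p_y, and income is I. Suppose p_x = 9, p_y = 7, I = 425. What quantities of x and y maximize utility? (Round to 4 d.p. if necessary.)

x* = 21.7778, y* = 32.7143

MU_x = 6/√x, MU_y = 1. Tangency: 6/√x = p_x/p_y.
Solve: √x = 6·p_y/p_x, so x*(p_x,p_y) = (6·p_y/p_x)², and y* = (I − p_x·x*)/p_y.
Plugging in: x* = (6·7/9)² = 21.7778, y* = 32.7143.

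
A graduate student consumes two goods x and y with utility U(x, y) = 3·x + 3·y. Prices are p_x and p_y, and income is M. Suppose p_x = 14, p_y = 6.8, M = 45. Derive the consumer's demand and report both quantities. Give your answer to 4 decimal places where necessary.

Perfect substitutes: compare marginal utility per dollar. 3/p_x vs 3/p_y → 0.2143 vs 0.4412.
y gives more utility per dollar, so spend all income on y: y* = M/p_y, x* = 0.
Numerically: x* = 0, y* = 6.6176.

x* = 0, y* = 6.6176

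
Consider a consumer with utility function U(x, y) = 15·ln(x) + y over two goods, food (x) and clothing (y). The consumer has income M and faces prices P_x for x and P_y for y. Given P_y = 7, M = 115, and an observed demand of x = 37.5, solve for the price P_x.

P_x = 2.8

Set MRS = P_x/P_y: (15/x)/1 = P_x/P_y.
So x*(P_x,P_y) = 15·P_y/P_x, independent of income; and y* = (M − 15·P_y)/P_y.
Set x* = 37.5 in the demand function and solve for P_x: P_x = 2.8.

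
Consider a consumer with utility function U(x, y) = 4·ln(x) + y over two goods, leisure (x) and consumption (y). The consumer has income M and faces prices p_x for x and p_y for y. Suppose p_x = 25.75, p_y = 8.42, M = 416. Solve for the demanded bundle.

Set MRS = p_x/p_y: (4/x)/1 = p_x/p_y.
So x*(p_x,p_y) = 4·p_y/p_x, independent of income; and y* = (M − 4·p_y)/p_y.
At the given prices: x* = 4·8.42/25.75 = 1.308, and y* = 45.4062.

x* = 1.308, y* = 45.4062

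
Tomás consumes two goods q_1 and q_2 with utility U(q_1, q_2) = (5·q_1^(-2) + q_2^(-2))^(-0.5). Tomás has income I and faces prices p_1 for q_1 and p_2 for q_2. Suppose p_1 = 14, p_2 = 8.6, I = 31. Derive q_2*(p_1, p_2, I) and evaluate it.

MRS = MU_q_1/MU_q_2 = 5·(q_2/q_1)^(3). Set equal to p_1/p_2.
Solve for the ratio: q_2/q_1 = [(1/5)·p_1/p_2]^(1/3).
Substitute q_2 = (q_2/q_1)·q_1 into the budget: q_1* = I/(p_1 + p_2·(q_2/q_1)).
Numerically q_2/q_1 = 0.687944, so q_1* = 31/(14 + 8.6·0.687944) = 1.5565 and q_2* = 0.687944·1.5565 = 1.0708.

q_2* = 1.0708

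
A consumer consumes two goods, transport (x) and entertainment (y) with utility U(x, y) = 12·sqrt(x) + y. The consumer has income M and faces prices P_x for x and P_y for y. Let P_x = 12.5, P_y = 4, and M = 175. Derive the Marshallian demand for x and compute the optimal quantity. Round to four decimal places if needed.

Utility is quasi-linear in y; the FOC for x is 6/√x = P_x/P_y.
Solve: √x = 6·P_y/P_x, so x*(P_x,P_y) = (6·P_y/P_x)², and y* = (M − P_x·x*)/P_y.
Plugging in: x* = (6·4/12.5)² = 3.6864.

x* = 3.6864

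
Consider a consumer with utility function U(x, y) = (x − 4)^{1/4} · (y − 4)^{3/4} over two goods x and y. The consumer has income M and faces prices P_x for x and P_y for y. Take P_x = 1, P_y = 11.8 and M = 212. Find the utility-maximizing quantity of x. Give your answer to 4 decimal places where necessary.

x* = 44.2

Let x' = x−4, y' = y−4. MRS = (1/3)·y'/x' = P_x/P_y.
After buying the subsistence bundle (4, 4), a share 0.25 of the remaining income goes to x: x* = 4 + 0.25·(M − 4P_x − 4P_y)/P_x.
Discretionary income = 212 − 4·1 − 4·11.8 = 160.8; x* = 4 + 0.25·160.8/1 = 44.2.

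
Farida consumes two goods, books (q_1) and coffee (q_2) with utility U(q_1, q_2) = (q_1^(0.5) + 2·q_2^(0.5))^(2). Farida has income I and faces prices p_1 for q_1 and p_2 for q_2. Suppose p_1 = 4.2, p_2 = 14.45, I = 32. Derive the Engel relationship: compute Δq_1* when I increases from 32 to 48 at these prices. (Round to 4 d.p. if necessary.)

With the ratio pinned down, the budget gives q_1* = I/(p_1 + p_2·(q_2/q_1)) and q_2* = (q_2/q_1)·q_1*.
Numerically q_2/q_1 = 0.337927, so q_1* = 32/(4.2 + 14.45·0.337927) = 3.523.
At I' = 48: q_1* = 5.2846. Change: 5.2846 − 3.523 = 1.7615.

Δq_1* = 1.7615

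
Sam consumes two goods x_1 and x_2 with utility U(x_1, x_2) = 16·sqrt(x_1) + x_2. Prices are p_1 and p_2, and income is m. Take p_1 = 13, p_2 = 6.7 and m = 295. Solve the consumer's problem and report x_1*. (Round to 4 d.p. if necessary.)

x_1* = 16.9998

Solve: √x_1 = 8·p_2/p_1, so x_1*(p_1,p_2) = (8·p_2/p_1)², and x_2* = (m − p_1·x_1*)/p_2.
Plugging in: x_1* = (8·6.7/13)² = 16.9998.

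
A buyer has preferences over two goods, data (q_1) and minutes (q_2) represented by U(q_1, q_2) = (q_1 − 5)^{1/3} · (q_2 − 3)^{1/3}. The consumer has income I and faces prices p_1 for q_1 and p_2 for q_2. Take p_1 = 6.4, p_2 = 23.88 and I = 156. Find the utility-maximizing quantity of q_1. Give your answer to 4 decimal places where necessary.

Let q_1' = q_1−5, q_2' = q_2−3. MRS = q_2'/q_1' = p_1/p_2.
Substituting into the budget: q_1* = 5 + 0.5·(I − 5·p_1 − 3·p_2)/p_1, and q_2* = 3 + 0.5·(…)/p_2.
Discretionary income = 156 − 5·6.4 − 3·23.88 = 52.36; q_1* = 5 + 0.5·52.36/6.4 = 9.0906.

q_1* = 9.0906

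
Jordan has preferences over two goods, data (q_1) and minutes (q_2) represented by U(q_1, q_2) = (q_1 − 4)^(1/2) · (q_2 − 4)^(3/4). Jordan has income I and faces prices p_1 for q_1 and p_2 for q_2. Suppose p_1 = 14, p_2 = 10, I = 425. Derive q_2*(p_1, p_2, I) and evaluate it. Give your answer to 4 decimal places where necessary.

q_2* = 23.74

MRS = (2/3)·(q_2−4)/(q_1−4). Tangency with p_1/p_2 gives q_2−4 = (3/2)·(p_1/p_2)·(q_1−4).
After buying the subsistence bundle (4, 4), a share 0.4 of the remaining income goes to q_1: q_1* = 4 + 0.4·(I − 4p_1 − 4p_2)/p_1.
Discretionary income = 425 − 4·14 − 4·10 = 329; q_2* = 4 + 0.6·329/10 = 23.74.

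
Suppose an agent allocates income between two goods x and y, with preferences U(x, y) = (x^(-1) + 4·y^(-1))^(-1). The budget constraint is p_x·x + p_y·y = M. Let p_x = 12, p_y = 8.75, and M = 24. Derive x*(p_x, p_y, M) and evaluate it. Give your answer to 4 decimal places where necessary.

MRS = MU_x/MU_y = (1/4)·(y/x)^(2). Set equal to p_x/p_y.
Hence y/x = (4·p_x/p_y)^(1/(2)), i.e. raised to the 0.5 power.
With the ratio pinned down, the budget gives x* = M/(p_x + p_y·(y/x)) and y* = (y/x)·x*.
Numerically y/x = 2.34216, so x* = 24/(12 + 8.75·2.34216) = 0.7386.

x* = 0.7386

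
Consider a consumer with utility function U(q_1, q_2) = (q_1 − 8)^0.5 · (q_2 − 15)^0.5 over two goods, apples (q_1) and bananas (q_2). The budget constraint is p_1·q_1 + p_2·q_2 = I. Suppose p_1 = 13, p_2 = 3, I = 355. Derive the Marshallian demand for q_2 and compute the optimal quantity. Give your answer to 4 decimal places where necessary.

Substituting into the budget: q_1* = 8 + 0.5·(I − 8·p_1 − 15·p_2)/p_1, and q_2* = 15 + 0.5·(…)/p_2.
Discretionary income = 355 − 8·13 − 15·3 = 206; q_2* = 15 + 0.5·206/3 = 49.3333.

q_2* = 49.3333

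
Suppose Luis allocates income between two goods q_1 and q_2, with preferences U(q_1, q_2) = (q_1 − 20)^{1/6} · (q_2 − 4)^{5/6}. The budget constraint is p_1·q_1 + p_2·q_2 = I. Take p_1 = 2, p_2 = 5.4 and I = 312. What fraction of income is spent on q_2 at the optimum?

share on q_2 = 0.738

MRS = (1/5)·(q_2−4)/(q_1−20). Tangency with p_1/p_2 gives q_2−4 = 5·(p_1/p_2)·(q_1−20).
Substituting into the budget: q_1* = 20 + 1/6·(I − 20·p_1 − 4·p_2)/p_1, and q_2* = 4 + 5/6·(…)/p_2.
Discretionary income = 312 − 20·2 − 4·5.4 = 250.4; q_1* = 20 + 1/6·250.4/2 = 40.8667; q_2* = 4 + 5/6·250.4/5.4 = 42.642.
Expenditure on q_2: 5.4·42.642 = 230.2667; share = 0.738.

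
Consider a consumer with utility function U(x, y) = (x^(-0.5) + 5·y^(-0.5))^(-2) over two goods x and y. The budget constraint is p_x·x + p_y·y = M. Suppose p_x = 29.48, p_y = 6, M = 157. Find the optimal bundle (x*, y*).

x* = 1.958, y* = 16.5465

From the CES first-order condition, (1/5)·(y/x)^(1.5) = p_x/p_y.
Solve for the ratio: y/x = [5·p_x/p_y]^(2/3).
With the ratio pinned down, the budget gives x* = M/(p_x + p_y·(y/x)) and y* = (y/x)·x*.
Numerically y/x = 8.450793, so x* = 157/(29.48 + 6·8.450793) = 1.958 and y* = 8.450793·1.958 = 16.5465.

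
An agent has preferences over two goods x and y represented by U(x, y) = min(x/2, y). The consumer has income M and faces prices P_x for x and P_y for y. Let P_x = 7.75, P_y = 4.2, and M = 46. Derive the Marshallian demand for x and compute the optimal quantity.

x* = 4.6701

Here 2·7.75 + 4.2 = 19.7, giving x* = 4.6701.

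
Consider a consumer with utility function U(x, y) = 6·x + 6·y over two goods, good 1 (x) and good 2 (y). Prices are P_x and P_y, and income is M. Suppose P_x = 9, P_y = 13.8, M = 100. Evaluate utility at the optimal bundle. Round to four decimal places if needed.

Perfect substitutes: compare marginal utility per dollar. 6/P_x vs 6/P_y → 0.6667 vs 0.4348.
x gives more utility per dollar, so spend all income on x: x* = M/P_x, y* = 0.
Numerically: x* = 11.1111, y* = 0.
Utility at the optimum: U(11.1111, 0) = 66.6667.

V = 66.6667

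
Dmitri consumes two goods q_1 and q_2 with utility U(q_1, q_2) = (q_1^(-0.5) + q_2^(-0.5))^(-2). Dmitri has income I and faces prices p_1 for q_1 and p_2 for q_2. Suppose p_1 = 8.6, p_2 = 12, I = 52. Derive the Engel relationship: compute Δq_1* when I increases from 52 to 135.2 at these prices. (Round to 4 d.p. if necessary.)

Δq_1* = 4.5689

MU_q_1 ∝ q_1^(-1.5), MU_q_2 ∝ q_2^(-1.5), so MRS = (q_2/q_1)^(1.5) = p_1/p_2.
Solve for the ratio: q_2/q_1 = [p_1/p_2]^(2/3).
Substitute q_2 = (q_2/q_1)·q_1 into the budget: q_1* = I/(p_1 + p_2·(q_2/q_1)).
Numerically q_2/q_1 = 0.800838, so q_1* = 52/(8.6 + 12·0.800838) = 2.8556.
At I' = 135.2: q_1* = 7.4245. Change: 7.4245 − 2.8556 = 4.5689.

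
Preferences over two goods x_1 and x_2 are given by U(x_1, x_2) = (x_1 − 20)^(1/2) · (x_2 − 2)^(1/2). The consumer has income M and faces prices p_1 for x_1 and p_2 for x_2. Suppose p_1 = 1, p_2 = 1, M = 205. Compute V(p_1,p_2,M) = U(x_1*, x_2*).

This is Cobb-Douglas in (x_1−20, x_2−2): tangency gives 0.5·p_2·(x_2−2) = 0.5·p_1·(x_1−20).
After buying the subsistence bundle (20, 2), a share 0.5 of the remaining income goes to x_1: x_1* = 20 + 0.5·(M − 20p_1 − 2p_2)/p_1.
Discretionary income = 205 − 20·1 − 2·1 = 183; x_1* = 20 + 0.5·183/1 = 111.5; x_2* = 2 + 0.5·183/1 = 93.5.
Utility at the optimum: U(111.5, 93.5) = 91.5.

V = 91.5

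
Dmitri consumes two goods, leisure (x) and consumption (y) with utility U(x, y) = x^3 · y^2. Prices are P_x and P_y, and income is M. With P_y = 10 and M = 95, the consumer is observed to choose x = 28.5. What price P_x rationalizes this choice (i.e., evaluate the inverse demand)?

Tangency: MRS = (3/2)·y/x = P_x/P_y.
So 3·P_y·y = 2·P_x·x; combined with the budget, a share 0.6 of income goes to x.
Demand: x*(P_x,P_y,M) = 0.6·M/P_x and y* = 0.4·M/P_y.
Set x* = 28.5 in the demand function and solve for P_x: P_x = 2.

P_x = 2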